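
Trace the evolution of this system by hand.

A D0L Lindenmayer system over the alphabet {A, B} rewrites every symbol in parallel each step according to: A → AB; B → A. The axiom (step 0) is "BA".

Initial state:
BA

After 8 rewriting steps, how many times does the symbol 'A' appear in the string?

k=0  BA
k=1  AAB
k=2  ABABA
k=3  ABAABAAB
k=4  ABAABABAABABA
k=5  ABAABABAABAABABAABAAB
k=6  ABAABABAABAABABAABABAABAABABAABABA
k=7  ABAABABAABAABABAABABAABAABABAABAABABAABABAABAABABAABAAB
k=8  ABAABABAABAABABAABABAABAABABAABAABABAABABAABAABABAABABAABAABABAABAABABAABABAABAABABAABABA

55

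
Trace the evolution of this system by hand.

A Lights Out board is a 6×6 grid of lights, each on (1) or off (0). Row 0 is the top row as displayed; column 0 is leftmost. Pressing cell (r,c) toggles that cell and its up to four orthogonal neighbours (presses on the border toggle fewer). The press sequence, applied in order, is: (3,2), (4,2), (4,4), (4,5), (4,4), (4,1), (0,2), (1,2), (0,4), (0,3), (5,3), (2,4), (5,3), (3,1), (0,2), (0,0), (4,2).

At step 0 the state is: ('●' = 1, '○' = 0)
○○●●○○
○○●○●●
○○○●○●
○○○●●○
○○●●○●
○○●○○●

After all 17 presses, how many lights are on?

20

step 0: ○○●●○○
○○●○●●
○○○●○●
○○○●●○
○○●●○●
○○●○○●
step 1: ○○●●○○
○○●○●●
○○●●○●
○●●○●○
○○○●○●
○○●○○●
step 2: ○○●●○○
○○●○●●
○○●●○●
○●○○●○
○●●○○●
○○○○○●
step 3: ○○●●○○
○○●○●●
○○●●○●
○●○○○○
○●●●●○
○○○○●●
step 4: ○○●●○○
○○●○●●
○○●●○●
○●○○○●
○●●●○●
○○○○●○
step 5: ○○●●○○
○○●○●●
○○●●○●
○●○○●●
○●●○●○
○○○○○○
step 6: ○○●●○○
○○●○●●
○○●●○●
○○○○●●
●○○○●○
○●○○○○
step 7: ○●○○○○
○○○○●●
○○●●○●
○○○○●●
●○○○●○
○●○○○○
step 8: ○●●○○○
○●●●●●
○○○●○●
○○○○●●
●○○○●○
○●○○○○
step 9: ○●●●●●
○●●●○●
○○○●○●
○○○○●●
●○○○●○
○●○○○○
step 10: ○●○○○●
○●●○○●
○○○●○●
○○○○●●
●○○○●○
○●○○○○
step 11: ○●○○○●
○●●○○●
○○○●○●
○○○○●●
●○○●●○
○●●●●○
step 12: ○●○○○●
○●●○●●
○○○○●○
○○○○○●
●○○●●○
○●●●●○
step 13: ○●○○○●
○●●○●●
○○○○●○
○○○○○●
●○○○●○
○●○○○○
step 14: ○●○○○●
○●●○●●
○●○○●○
●●●○○●
●●○○●○
○●○○○○
step 15: ○○●●○●
○●○○●●
○●○○●○
●●●○○●
●●○○●○
○●○○○○
step 16: ●●●●○●
●●○○●●
○●○○●○
●●●○○●
●●○○●○
○●○○○○
step 17: ●●●●○●
●●○○●●
○●○○●○
●●○○○●
●○●●●○
○●●○○○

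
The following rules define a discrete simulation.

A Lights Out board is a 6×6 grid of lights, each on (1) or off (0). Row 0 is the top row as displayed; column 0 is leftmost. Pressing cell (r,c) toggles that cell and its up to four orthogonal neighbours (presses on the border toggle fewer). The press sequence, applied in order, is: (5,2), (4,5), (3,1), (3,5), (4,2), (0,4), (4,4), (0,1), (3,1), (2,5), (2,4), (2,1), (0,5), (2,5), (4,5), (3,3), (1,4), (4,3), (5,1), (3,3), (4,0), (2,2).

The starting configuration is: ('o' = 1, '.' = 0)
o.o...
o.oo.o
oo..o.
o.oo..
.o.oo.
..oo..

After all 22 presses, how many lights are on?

17

t=0: o.o...
o.oo.o
oo..o.
o.oo..
.o.oo.
..oo..
t=1: o.o...
o.oo.o
oo..o.
o.oo..
.oooo.
.o....
t=2: o.o...
o.oo.o
oo..o.
o.oo.o
.ooo.o
.o...o
t=3: o.o...
o.oo.o
o...o.
.o.o.o
..oo.o
.o...o
t=4: o.o...
o.oo.o
o...oo
.o.oo.
..oo..
.o...o
t=5: o.o...
o.oo.o
o...oo
.oooo.
.o....
.oo..o
t=6: o.oooo
o.oooo
o...oo
.oooo.
.o....
.oo..o
t=7: o.oooo
o.oooo
o...oo
.ooo..
.o.ooo
.oo.oo
t=8: .o.ooo
oooooo
o...oo
.ooo..
.o.ooo
.oo.oo
t=9: .o.ooo
oooooo
oo..oo
o..o..
...ooo
.oo.oo
t=10: .o.ooo
ooooo.
oo....
o..o.o
...ooo
.oo.oo
t=11: .o.ooo
oooo..
oo.ooo
o..ooo
...ooo
.oo.oo
t=12: .o.ooo
o.oo..
..oooo
oo.ooo
...ooo
.oo.oo
t=13: .o.o..
o.oo.o
..oooo
oo.ooo
...ooo
.oo.oo
t=14: .o.o..
o.oo..
..oo..
oo.oo.
...ooo
.oo.oo
t=15: .o.o..
o.oo..
..oo..
oo.ooo
...o..
.oo.o.
t=16: .o.o..
o.oo..
..o...
ooo..o
......
.oo.o.
t=17: .o.oo.
o.o.oo
..o.o.
ooo..o
......
.oo.o.
t=18: .o.oo.
o.o.oo
..o.o.
oooo.o
..ooo.
.oooo.
t=19: .o.oo.
o.o.oo
..o.o.
oooo.o
.oooo.
o..oo.
t=20: .o.oo.
o.o.oo
..ooo.
oo..oo
.oo.o.
o..oo.
t=21: .o.oo.
o.o.oo
..ooo.
.o..oo
o.o.o.
...oo.
t=22: .o.oo.
o...oo
.o..o.
.oo.oo
o.o.o.
...oo.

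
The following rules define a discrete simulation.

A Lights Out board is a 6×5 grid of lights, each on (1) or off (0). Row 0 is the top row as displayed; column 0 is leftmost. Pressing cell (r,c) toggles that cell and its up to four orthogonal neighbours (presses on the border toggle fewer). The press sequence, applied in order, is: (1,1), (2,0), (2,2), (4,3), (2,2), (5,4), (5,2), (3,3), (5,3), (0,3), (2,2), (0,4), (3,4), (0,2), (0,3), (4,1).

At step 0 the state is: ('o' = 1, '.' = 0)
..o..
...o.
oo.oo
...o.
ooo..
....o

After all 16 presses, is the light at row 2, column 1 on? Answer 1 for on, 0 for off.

step 0: ..o..
...o.
oo.oo
...o.
ooo..
....o
step 1: .oo..
oooo.
o..oo
...o.
ooo..
....o
step 2: .oo..
.ooo.
.o.oo
o..o.
ooo..
....o
step 3: .oo..
.o.o.
..o.o
o.oo.
ooo..
....o
step 4: .oo..
.o.o.
..o.o
o.o..
oo.oo
...oo
step 5: .oo..
.ooo.
.o.oo
o....
oo.oo
...oo
step 6: .oo..
.ooo.
.o.oo
o....
oo.o.
.....
step 7: .oo..
.ooo.
.o.oo
o....
oooo.
.ooo.
step 8: .oo..
.ooo.
.o..o
o.ooo
ooo..
.ooo.
step 9: .oo..
.ooo.
.o..o
o.ooo
oooo.
.o..o
step 10: .o.oo
.oo..
.o..o
o.ooo
oooo.
.o..o
step 11: .o.oo
.o...
..ooo
o..oo
oooo.
.o..o
step 12: .o...
.o..o
..ooo
o..oo
oooo.
.o..o
step 13: .o...
.o..o
..oo.
o....
ooooo
.o..o
step 14: ..oo.
.oo.o
..oo.
o....
ooooo
.o..o
step 15: ....o
.oooo
..oo.
o....
ooooo
.o..o
step 16: ....o
.oooo
..oo.
oo...
...oo
....o

0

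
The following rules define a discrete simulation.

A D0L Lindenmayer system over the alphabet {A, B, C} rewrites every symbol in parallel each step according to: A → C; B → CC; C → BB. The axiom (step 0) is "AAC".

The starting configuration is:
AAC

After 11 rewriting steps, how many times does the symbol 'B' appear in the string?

2048

[0] AAC
[1] CCBB
[2] BBBBCCCC
[3] CCCCCCCCBBBBBBBB
[4] BBBBBBBBBBBBBBBBCCCCCCCCCCCCCCCC
[5] CCCCCCCCCCCCCCCCCCCCCCCCCCCCCCCCBBBBBBBBBBBBBBBBBBBBBBBBBBBBBBBB
[6] BBBBBBBBBBBBBBBBBBBBBBBBBBBBBBBBBBBBBBBBBBBBBBBBBBBBBBBBBB…CCCCCCCCCCCCCCCCCCCCCCCCCCCCCCCCCCCCCCCCCCCCCCCCCCCCCCCCCC  (len 128)
[7] CCCCCCCCCCCCCCCCCCCCCCCCCCCCCCCCCCCCCCCCCCCCCCCCCCCCCCCCCC…BBBBBBBBBBBBBBBBBBBBBBBBBBBBBBBBBBBBBBBBBBBBBBBBBBBBBBBBBB  (len 256)
[8] BBBBBBBBBBBBBBBBBBBBBBBBBBBBBBBBBBBBBBBBBBBBBBBBBBBBBBBBBB…CCCCCCCCCCCCCCCCCCCCCCCCCCCCCCCCCCCCCCCCCCCCCCCCCCCCCCCCCC  (len 512)
[9] CCCCCCCCCCCCCCCCCCCCCCCCCCCCCCCCCCCCCCCCCCCCCCCCCCCCCCCCCC…BBBBBBBBBBBBBBBBBBBBBBBBBBBBBBBBBBBBBBBBBBBBBBBBBBBBBBBBBB  (len 1024)
[10] BBBBBBBBBBBBBBBBBBBBBBBBBBBBBBBBBBBBBBBBBBBBBBBBBBBBBBBBBB…CCCCCCCCCCCCCCCCCCCCCCCCCCCCCCCCCCCCCCCCCCCCCCCCCCCCCCCCCC  (len 2048)
[11] CCCCCCCCCCCCCCCCCCCCCCCCCCCCCCCCCCCCCCCCCCCCCCCCCCCCCCCCCC…BBBBBBBBBBBBBBBBBBBBBBBBBBBBBBBBBBBBBBBBBBBBBBBBBBBBBBBBBB  (len 4096)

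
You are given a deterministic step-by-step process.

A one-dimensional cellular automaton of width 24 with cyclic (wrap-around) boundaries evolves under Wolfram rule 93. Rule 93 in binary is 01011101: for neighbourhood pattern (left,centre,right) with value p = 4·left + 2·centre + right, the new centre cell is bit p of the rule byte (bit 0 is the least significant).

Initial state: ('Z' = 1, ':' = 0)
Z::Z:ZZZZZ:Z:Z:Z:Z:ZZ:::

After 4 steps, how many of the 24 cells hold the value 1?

t=0: Z::Z:ZZZZZ:Z:Z:Z:Z:ZZ:::
t=1: ZZ:Z:Z:::Z:Z:Z:Z:Z:ZZZZ:
t=2: ZZ:Z:ZZZ:Z:Z:Z:Z:Z:Z::Z:
t=3: ZZ:Z:Z:Z:Z:Z:Z:Z:Z:ZZ:Z:
t=4: ZZ:Z:Z:Z:Z:Z:Z:Z:Z:ZZ:Z:

13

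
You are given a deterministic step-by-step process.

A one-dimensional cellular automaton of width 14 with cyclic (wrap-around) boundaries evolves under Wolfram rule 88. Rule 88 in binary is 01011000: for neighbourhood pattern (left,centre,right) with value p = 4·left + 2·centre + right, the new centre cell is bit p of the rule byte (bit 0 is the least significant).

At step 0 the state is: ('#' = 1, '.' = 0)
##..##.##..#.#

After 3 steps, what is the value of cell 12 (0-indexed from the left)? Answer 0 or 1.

0) ##..##.##..#.#
1) .##.##.###...#
2) .##.##.#.##...
3) .##.##...###..

0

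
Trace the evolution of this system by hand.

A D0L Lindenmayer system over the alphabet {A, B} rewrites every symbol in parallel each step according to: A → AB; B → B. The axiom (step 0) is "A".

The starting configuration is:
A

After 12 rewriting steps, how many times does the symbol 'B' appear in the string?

12

t=0: A
t=1: AB
t=2: ABB
t=3: ABBB
t=4: ABBBB
t=5: ABBBBB
t=6: ABBBBBB
t=7: ABBBBBBB
t=8: ABBBBBBBB
t=9: ABBBBBBBBB
t=10: ABBBBBBBBBB
t=11: ABBBBBBBBBBB
t=12: ABBBBBBBBBBBB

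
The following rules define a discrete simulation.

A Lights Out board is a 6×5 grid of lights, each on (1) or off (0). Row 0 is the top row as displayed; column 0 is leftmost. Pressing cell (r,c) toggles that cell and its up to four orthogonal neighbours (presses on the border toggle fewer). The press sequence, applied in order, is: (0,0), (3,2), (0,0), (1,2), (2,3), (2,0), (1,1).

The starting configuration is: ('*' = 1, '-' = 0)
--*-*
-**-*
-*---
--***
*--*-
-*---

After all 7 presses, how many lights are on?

[0] --*-*
-**-*
-*---
--***
*--*-
-*---
[1] ***-*
***-*
-*---
--***
*--*-
-*---
[2] ***-*
***-*
-**--
-*--*
*-**-
-*---
[3] --*-*
-**-*
-**--
-*--*
*-**-
-*---
[4] ----*
---**
-*---
-*--*
*-**-
-*---
[5] ----*
----*
-****
-*-**
*-**-
-*---
[6] ----*
*---*
*-***
**-**
*-**-
-*---
[7] -*--*
-**-*
*****
**-**
*-**-
-*---

18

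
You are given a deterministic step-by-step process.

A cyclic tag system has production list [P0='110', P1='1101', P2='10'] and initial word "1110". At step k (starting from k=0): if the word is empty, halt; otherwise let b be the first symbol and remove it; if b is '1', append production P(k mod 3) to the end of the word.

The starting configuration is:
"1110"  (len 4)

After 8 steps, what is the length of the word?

k=0  "1110"  (len 4)
k=1  "110110"  (len 6)
k=2  "101101101"  (len 9)
k=3  "0110110110"  (len 10)
k=4  "110110110"  (len 9)
k=5  "101101101101"  (len 12)
k=6  "0110110110110"  (len 13)
k=7  "110110110110"  (len 12)
k=8  "101101101101101"  (len 15)

15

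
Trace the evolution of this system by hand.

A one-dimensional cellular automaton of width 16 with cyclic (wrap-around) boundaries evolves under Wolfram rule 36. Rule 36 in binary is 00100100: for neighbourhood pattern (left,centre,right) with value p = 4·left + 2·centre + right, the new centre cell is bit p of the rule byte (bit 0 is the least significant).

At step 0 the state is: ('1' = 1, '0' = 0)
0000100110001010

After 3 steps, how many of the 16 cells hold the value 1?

1

step 0: 0000100110001010
step 1: 0000100000001110
step 2: 0000100000000000
step 3: 0000100000000000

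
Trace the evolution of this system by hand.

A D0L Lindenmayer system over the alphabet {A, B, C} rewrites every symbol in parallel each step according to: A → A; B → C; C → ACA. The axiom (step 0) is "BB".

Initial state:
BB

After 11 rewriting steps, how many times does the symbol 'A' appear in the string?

[0] BB
[1] CC
[2] ACAACA
[3] AACAAAACAA
[4] AAACAAAAAACAAA
[5] AAAACAAAAAAAACAAAA
[6] AAAAACAAAAAAAAAACAAAAA
[7] AAAAAACAAAAAAAAAAAACAAAAAA
[8] AAAAAAACAAAAAAAAAAAAAACAAAAAAA
[9] AAAAAAAACAAAAAAAAAAAAAAAACAAAAAAAA
[10] AAAAAAAAACAAAAAAAAAAAAAAAAAACAAAAAAAAA
[11] AAAAAAAAAACAAAAAAAAAAAAAAAAAAAACAAAAAAAAAA

40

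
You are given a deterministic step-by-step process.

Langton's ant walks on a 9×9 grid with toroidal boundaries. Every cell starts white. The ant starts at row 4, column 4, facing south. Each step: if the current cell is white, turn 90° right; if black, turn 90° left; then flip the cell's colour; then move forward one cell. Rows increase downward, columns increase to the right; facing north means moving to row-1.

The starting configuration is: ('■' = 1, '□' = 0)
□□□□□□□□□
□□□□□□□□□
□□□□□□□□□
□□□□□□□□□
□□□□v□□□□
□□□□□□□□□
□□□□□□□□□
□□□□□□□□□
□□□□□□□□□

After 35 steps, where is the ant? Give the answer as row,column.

t=0: □□□□□□□□□
□□□□□□□□□
□□□□□□□□□
□□□□□□□□□
□□□□v□□□□
□□□□□□□□□
□□□□□□□□□
□□□□□□□□□
□□□□□□□□□
t=1: □□□□□□□□□
□□□□□□□□□
□□□□□□□□□
□□□□□□□□□
□□□<■□□□□
□□□□□□□□□
□□□□□□□□□
□□□□□□□□□
□□□□□□□□□
t=2: □□□□□□□□□
□□□□□□□□□
□□□□□□□□□
□□□^□□□□□
□□□■■□□□□
□□□□□□□□□
□□□□□□□□□
□□□□□□□□□
□□□□□□□□□
t=3: □□□□□□□□□
□□□□□□□□□
□□□□□□□□□
□□□■>□□□□
□□□■■□□□□
□□□□□□□□□
□□□□□□□□□
□□□□□□□□□
□□□□□□□□□
t=4: □□□□□□□□□
□□□□□□□□□
□□□□□□□□□
□□□■■□□□□
□□□■v□□□□
□□□□□□□□□
□□□□□□□□□
□□□□□□□□□
□□□□□□□□□
t=5: □□□□□□□□□
□□□□□□□□□
□□□□□□□□□
□□□■■□□□□
□□□■□>□□□
□□□□□□□□□
□□□□□□□□□
□□□□□□□□□
□□□□□□□□□
t=6: □□□□□□□□□
□□□□□□□□□
□□□□□□□□□
□□□■■□□□□
□□□■□■□□□
□□□□□v□□□
□□□□□□□□□
□□□□□□□□□
□□□□□□□□□
t=7: □□□□□□□□□
□□□□□□□□□
□□□□□□□□□
□□□■■□□□□
□□□■□■□□□
□□□□<■□□□
□□□□□□□□□
□□□□□□□□□
□□□□□□□□□
t=8: □□□□□□□□□
□□□□□□□□□
□□□□□□□□□
□□□■■□□□□
□□□■^■□□□
□□□□■■□□□
□□□□□□□□□
□□□□□□□□□
□□□□□□□□□
t=9: □□□□□□□□□
□□□□□□□□□
□□□□□□□□□
□□□■■□□□□
□□□■■>□□□
□□□□■■□□□
□□□□□□□□□
□□□□□□□□□
□□□□□□□□□
t=10: □□□□□□□□□
□□□□□□□□□
□□□□□□□□□
□□□■■^□□□
□□□■■□□□□
□□□□■■□□□
□□□□□□□□□
□□□□□□□□□
□□□□□□□□□
t=11: □□□□□□□□□
□□□□□□□□□
□□□□□□□□□
□□□■■■>□□
□□□■■□□□□
□□□□■■□□□
□□□□□□□□□
□□□□□□□□□
□□□□□□□□□
t=12: □□□□□□□□□
□□□□□□□□□
□□□□□□□□□
□□□■■■■□□
□□□■■□v□□
□□□□■■□□□
□□□□□□□□□
□□□□□□□□□
□□□□□□□□□
t=13: □□□□□□□□□
□□□□□□□□□
□□□□□□□□□
□□□■■■■□□
□□□■■<■□□
□□□□■■□□□
□□□□□□□□□
□□□□□□□□□
□□□□□□□□□
t=14: □□□□□□□□□
□□□□□□□□□
□□□□□□□□□
□□□■■^■□□
□□□■■■■□□
□□□□■■□□□
□□□□□□□□□
□□□□□□□□□
□□□□□□□□□
t=15: □□□□□□□□□
□□□□□□□□□
□□□□□□□□□
□□□■<□■□□
□□□■■■■□□
□□□□■■□□□
□□□□□□□□□
□□□□□□□□□
□□□□□□□□□
t=16: □□□□□□□□□
□□□□□□□□□
□□□□□□□□□
□□□■□□■□□
□□□■v■■□□
□□□□■■□□□
□□□□□□□□□
□□□□□□□□□
□□□□□□□□□
t=17: □□□□□□□□□
□□□□□□□□□
□□□□□□□□□
□□□■□□■□□
□□□■□>■□□
□□□□■■□□□
□□□□□□□□□
□□□□□□□□□
□□□□□□□□□
t=18: □□□□□□□□□
□□□□□□□□□
□□□□□□□□□
□□□■□^■□□
□□□■□□■□□
□□□□■■□□□
□□□□□□□□□
□□□□□□□□□
□□□□□□□□□
t=19: □□□□□□□□□
□□□□□□□□□
□□□□□□□□□
□□□■□■>□□
□□□■□□■□□
□□□□■■□□□
□□□□□□□□□
□□□□□□□□□
□□□□□□□□□
t=20: □□□□□□□□□
□□□□□□□□□
□□□□□□^□□
□□□■□■□□□
□□□■□□■□□
□□□□■■□□□
□□□□□□□□□
□□□□□□□□□
□□□□□□□□□
t=21: □□□□□□□□□
□□□□□□□□□
□□□□□□■>□
□□□■□■□□□
□□□■□□■□□
□□□□■■□□□
□□□□□□□□□
□□□□□□□□□
□□□□□□□□□
t=22: □□□□□□□□□
□□□□□□□□□
□□□□□□■■□
□□□■□■□v□
□□□■□□■□□
□□□□■■□□□
□□□□□□□□□
□□□□□□□□□
□□□□□□□□□
t=23: □□□□□□□□□
□□□□□□□□□
□□□□□□■■□
□□□■□■<■□
□□□■□□■□□
□□□□■■□□□
□□□□□□□□□
□□□□□□□□□
□□□□□□□□□
t=24: □□□□□□□□□
□□□□□□□□□
□□□□□□^■□
□□□■□■■■□
□□□■□□■□□
□□□□■■□□□
□□□□□□□□□
□□□□□□□□□
□□□□□□□□□
t=25: □□□□□□□□□
□□□□□□□□□
□□□□□<□■□
□□□■□■■■□
□□□■□□■□□
□□□□■■□□□
□□□□□□□□□
□□□□□□□□□
□□□□□□□□□
t=26: □□□□□□□□□
□□□□□^□□□
□□□□□■□■□
□□□■□■■■□
□□□■□□■□□
□□□□■■□□□
□□□□□□□□□
□□□□□□□□□
□□□□□□□□□
t=27: □□□□□□□□□
□□□□□■>□□
□□□□□■□■□
□□□■□■■■□
□□□■□□■□□
□□□□■■□□□
□□□□□□□□□
□□□□□□□□□
□□□□□□□□□
t=28: □□□□□□□□□
□□□□□■■□□
□□□□□■v■□
□□□■□■■■□
□□□■□□■□□
□□□□■■□□□
□□□□□□□□□
□□□□□□□□□
□□□□□□□□□
t=29: □□□□□□□□□
□□□□□■■□□
□□□□□<■■□
□□□■□■■■□
□□□■□□■□□
□□□□■■□□□
□□□□□□□□□
□□□□□□□□□
□□□□□□□□□
t=30: □□□□□□□□□
□□□□□■■□□
□□□□□□■■□
□□□■□v■■□
□□□■□□■□□
□□□□■■□□□
□□□□□□□□□
□□□□□□□□□
□□□□□□□□□
t=31: □□□□□□□□□
□□□□□■■□□
□□□□□□■■□
□□□■□□>■□
□□□■□□■□□
□□□□■■□□□
□□□□□□□□□
□□□□□□□□□
□□□□□□□□□
t=32: □□□□□□□□□
□□□□□■■□□
□□□□□□^■□
□□□■□□□■□
□□□■□□■□□
□□□□■■□□□
□□□□□□□□□
□□□□□□□□□
□□□□□□□□□
t=33: □□□□□□□□□
□□□□□■■□□
□□□□□<□■□
□□□■□□□■□
□□□■□□■□□
□□□□■■□□□
□□□□□□□□□
□□□□□□□□□
□□□□□□□□□
t=34: □□□□□□□□□
□□□□□^■□□
□□□□□■□■□
□□□■□□□■□
□□□■□□■□□
□□□□■■□□□
□□□□□□□□□
□□□□□□□□□
□□□□□□□□□
t=35: □□□□□□□□□
□□□□<□■□□
□□□□□■□■□
□□□■□□□■□
□□□■□□■□□
□□□□■■□□□
□□□□□□□□□
□□□□□□□□□
□□□□□□□□□

1,4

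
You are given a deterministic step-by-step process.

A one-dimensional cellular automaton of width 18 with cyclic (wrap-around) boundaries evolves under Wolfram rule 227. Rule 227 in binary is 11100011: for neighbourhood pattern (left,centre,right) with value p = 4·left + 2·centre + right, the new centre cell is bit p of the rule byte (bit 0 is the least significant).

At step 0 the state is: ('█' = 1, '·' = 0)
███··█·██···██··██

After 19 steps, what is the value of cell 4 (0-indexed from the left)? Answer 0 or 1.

t=0: ███··█·██···██··██
t=1: ███·█·█·█·██·█·█·█
t=2: ████·█·█·█·██·█·█·
t=3: ·████·█·█·█·██·█·█
t=4: █·████·█·█·█·██·█·
t=5: ·█·████·█·█·█·██·█
t=6: █·█·████·█·█·█·██·
t=7: ·█·█·████·█·█·█·██
t=8: █·█·█·████·█·█·█·█
t=9: ██·█·█·████·█·█·█·
t=10: ·██·█·█·████·█·█·█
t=11: █·██·█·█·████·█·█·
t=12: ·█·██·█·█·████·█·█
t=13: █·█·██·█·█·████·█·
t=14: ·█·█·██·█·█·████·█
t=15: █·█·█·██·█·█·████·
t=16: ·█·█·█·██·█·█·████
t=17: █·█·█·█·██·█·█·███
t=18: ██·█·█·█·██·█·█·██
t=19: ███·█·█·█·██·█·█·█

1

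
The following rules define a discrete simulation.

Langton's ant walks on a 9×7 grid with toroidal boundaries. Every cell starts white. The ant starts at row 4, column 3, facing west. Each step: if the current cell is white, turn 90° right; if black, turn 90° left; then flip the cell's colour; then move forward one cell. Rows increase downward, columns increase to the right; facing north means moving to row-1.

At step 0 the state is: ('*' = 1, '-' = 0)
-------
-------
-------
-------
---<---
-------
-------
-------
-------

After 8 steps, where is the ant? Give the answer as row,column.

4,3

t=0: -------
-------
-------
-------
---<---
-------
-------
-------
-------
t=1: -------
-------
-------
---^---
---*---
-------
-------
-------
-------
t=2: -------
-------
-------
---*>--
---*---
-------
-------
-------
-------
t=3: -------
-------
-------
---**--
---*v--
-------
-------
-------
-------
t=4: -------
-------
-------
---**--
---<*--
-------
-------
-------
-------
t=5: -------
-------
-------
---**--
----*--
---v---
-------
-------
-------
t=6: -------
-------
-------
---**--
----*--
--<*---
-------
-------
-------
t=7: -------
-------
-------
---**--
--^-*--
--**---
-------
-------
-------
t=8: -------
-------
-------
---**--
--*>*--
--**---
-------
-------
-------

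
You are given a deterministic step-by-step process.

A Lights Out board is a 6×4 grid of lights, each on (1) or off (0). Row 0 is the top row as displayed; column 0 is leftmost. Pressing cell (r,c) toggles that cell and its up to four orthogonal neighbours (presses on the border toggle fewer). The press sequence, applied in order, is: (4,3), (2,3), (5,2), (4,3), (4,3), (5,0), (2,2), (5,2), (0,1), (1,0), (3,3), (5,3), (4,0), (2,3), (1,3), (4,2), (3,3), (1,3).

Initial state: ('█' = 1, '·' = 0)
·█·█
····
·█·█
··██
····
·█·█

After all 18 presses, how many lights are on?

10

step 0: ·█·█
····
·█·█
··██
····
·█·█
step 1: ·█·█
····
·█·█
··█·
··██
·█··
step 2: ·█·█
···█
·██·
··██
··██
·█··
step 3: ·█·█
···█
·██·
··██
···█
··██
step 4: ·█·█
···█
·██·
··█·
··█·
··█·
step 5: ·█·█
···█
·██·
··██
···█
··██
step 6: ·█·█
···█
·██·
··██
█··█
████
step 7: ·█·█
··██
···█
···█
█··█
████
step 8: ·█·█
··██
···█
···█
█·██
█···
step 9: █·██
·███
···█
···█
█·██
█···
step 10: ··██
█·██
█··█
···█
█·██
█···
step 11: ··██
█·██
█···
··█·
█·█·
█···
step 12: ··██
█·██
█···
··█·
█·██
█·██
step 13: ··██
█·██
█···
█·█·
·███
··██
step 14: ··██
█·█·
█·██
█·██
·███
··██
step 15: ··█·
█··█
█·█·
█·██
·███
··██
step 16: ··█·
█··█
█·█·
█··█
····
···█
step 17: ··█·
█··█
█·██
█·█·
···█
···█
step 18: ··██
█·█·
█·█·
█·█·
···█
···█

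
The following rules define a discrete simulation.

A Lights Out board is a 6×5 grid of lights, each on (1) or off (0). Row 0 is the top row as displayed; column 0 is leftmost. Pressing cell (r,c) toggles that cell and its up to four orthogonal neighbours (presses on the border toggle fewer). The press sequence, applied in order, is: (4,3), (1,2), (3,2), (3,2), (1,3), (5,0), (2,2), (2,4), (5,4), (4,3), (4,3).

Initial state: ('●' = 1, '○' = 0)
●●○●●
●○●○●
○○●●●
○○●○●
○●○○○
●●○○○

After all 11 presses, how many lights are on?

15

0) ●●○●●
●○●○●
○○●●●
○○●○●
○●○○○
●●○○○
1) ●●○●●
●○●○●
○○●●●
○○●●●
○●●●●
●●○●○
2) ●●●●●
●●○●●
○○○●●
○○●●●
○●●●●
●●○●○
3) ●●●●●
●●○●●
○○●●●
○●○○●
○●○●●
●●○●○
4) ●●●●●
●●○●●
○○○●●
○○●●●
○●●●●
●●○●○
5) ●●●○●
●●●○○
○○○○●
○○●●●
○●●●●
●●○●○
6) ●●●○●
●●●○○
○○○○●
○○●●●
●●●●●
○○○●○
7) ●●●○●
●●○○○
○●●●●
○○○●●
●●●●●
○○○●○
8) ●●●○●
●●○○●
○●●○○
○○○●○
●●●●●
○○○●○
9) ●●●○●
●●○○●
○●●○○
○○○●○
●●●●○
○○○○●
10) ●●●○●
●●○○●
○●●○○
○○○○○
●●○○●
○○○●●
11) ●●●○●
●●○○●
○●●○○
○○○●○
●●●●○
○○○○●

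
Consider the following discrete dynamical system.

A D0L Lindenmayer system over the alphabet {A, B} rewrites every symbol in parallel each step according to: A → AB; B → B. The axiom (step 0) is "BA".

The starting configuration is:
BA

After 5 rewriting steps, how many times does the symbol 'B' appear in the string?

t=0: BA
t=1: BAB
t=2: BABB
t=3: BABBB
t=4: BABBBB
t=5: BABBBBB

6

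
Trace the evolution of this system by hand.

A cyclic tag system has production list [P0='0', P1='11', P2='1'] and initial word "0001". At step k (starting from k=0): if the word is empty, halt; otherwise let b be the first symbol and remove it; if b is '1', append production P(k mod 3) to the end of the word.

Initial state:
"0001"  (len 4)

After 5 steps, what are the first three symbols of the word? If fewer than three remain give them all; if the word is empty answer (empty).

(empty)

[0] "0001"  (len 4)
[1] "001"  (len 3)
[2] "01"  (len 2)
[3] "1"  (len 1)
[4] "0"  (len 1)
[5] (halted — word empty)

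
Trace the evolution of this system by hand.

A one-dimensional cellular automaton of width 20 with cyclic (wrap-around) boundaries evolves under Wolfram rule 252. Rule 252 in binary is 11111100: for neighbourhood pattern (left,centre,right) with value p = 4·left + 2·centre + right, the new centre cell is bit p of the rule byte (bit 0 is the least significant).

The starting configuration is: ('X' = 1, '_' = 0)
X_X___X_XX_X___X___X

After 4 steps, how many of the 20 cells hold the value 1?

gen 0: X_X___X_XX_X___X___X
gen 1: XXXX__XXXXXXX__XX__X
gen 2: XXXXX_XXXXXXXX_XXX_X
gen 3: XXXXXXXXXXXXXXXXXXXX
gen 4: XXXXXXXXXXXXXXXXXXXX

20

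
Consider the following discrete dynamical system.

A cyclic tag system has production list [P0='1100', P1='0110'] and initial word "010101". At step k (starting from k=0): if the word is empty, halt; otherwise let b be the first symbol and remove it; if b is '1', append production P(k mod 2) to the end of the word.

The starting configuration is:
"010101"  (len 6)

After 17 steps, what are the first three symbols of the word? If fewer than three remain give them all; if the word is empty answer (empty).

step 0: "010101"  (len 6)
step 1: "10101"  (len 5)
step 2: "01010110"  (len 8)
step 3: "1010110"  (len 7)
step 4: "0101100110"  (len 10)
step 5: "101100110"  (len 9)
step 6: "011001100110"  (len 12)
step 7: "11001100110"  (len 11)
step 8: "10011001100110"  (len 14)
step 9: "00110011001101100"  (len 17)
step 10: "0110011001101100"  (len 16)
step 11: "110011001101100"  (len 15)
step 12: "100110011011000110"  (len 18)
step 13: "001100110110001101100"  (len 21)
step 14: "01100110110001101100"  (len 20)
step 15: "1100110110001101100"  (len 19)
step 16: "1001101100011011000110"  (len 22)
step 17: "0011011000110110001101100"  (len 25)

001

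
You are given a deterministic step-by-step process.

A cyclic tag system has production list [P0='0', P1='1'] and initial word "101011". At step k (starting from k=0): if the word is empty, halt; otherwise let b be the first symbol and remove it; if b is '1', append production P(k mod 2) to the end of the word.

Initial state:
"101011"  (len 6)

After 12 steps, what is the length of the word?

gen 0: "101011"  (len 6)
gen 1: "010110"  (len 6)
gen 2: "10110"  (len 5)
gen 3: "01100"  (len 5)
gen 4: "1100"  (len 4)
gen 5: "1000"  (len 4)
gen 6: "0001"  (len 4)
gen 7: "001"  (len 3)
gen 8: "01"  (len 2)
gen 9: "1"  (len 1)
gen 10: "1"  (len 1)
gen 11: "0"  (len 1)
gen 12: (halted — word empty)

0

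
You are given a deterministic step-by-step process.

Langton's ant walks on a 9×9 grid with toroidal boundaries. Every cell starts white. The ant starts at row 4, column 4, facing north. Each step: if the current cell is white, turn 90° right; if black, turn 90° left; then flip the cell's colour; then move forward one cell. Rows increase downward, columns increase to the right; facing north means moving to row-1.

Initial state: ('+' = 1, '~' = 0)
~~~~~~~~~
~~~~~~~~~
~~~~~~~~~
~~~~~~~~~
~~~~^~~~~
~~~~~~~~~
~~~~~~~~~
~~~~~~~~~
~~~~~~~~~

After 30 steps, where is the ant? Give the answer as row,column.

gen 0: ~~~~~~~~~
~~~~~~~~~
~~~~~~~~~
~~~~~~~~~
~~~~^~~~~
~~~~~~~~~
~~~~~~~~~
~~~~~~~~~
~~~~~~~~~
gen 1: ~~~~~~~~~
~~~~~~~~~
~~~~~~~~~
~~~~~~~~~
~~~~+>~~~
~~~~~~~~~
~~~~~~~~~
~~~~~~~~~
~~~~~~~~~
gen 2: ~~~~~~~~~
~~~~~~~~~
~~~~~~~~~
~~~~~~~~~
~~~~++~~~
~~~~~v~~~
~~~~~~~~~
~~~~~~~~~
~~~~~~~~~
gen 3: ~~~~~~~~~
~~~~~~~~~
~~~~~~~~~
~~~~~~~~~
~~~~++~~~
~~~~<+~~~
~~~~~~~~~
~~~~~~~~~
~~~~~~~~~
gen 4: ~~~~~~~~~
~~~~~~~~~
~~~~~~~~~
~~~~~~~~~
~~~~^+~~~
~~~~++~~~
~~~~~~~~~
~~~~~~~~~
~~~~~~~~~
gen 5: ~~~~~~~~~
~~~~~~~~~
~~~~~~~~~
~~~~~~~~~
~~~<~+~~~
~~~~++~~~
~~~~~~~~~
~~~~~~~~~
~~~~~~~~~
gen 6: ~~~~~~~~~
~~~~~~~~~
~~~~~~~~~
~~~^~~~~~
~~~+~+~~~
~~~~++~~~
~~~~~~~~~
~~~~~~~~~
~~~~~~~~~
gen 7: ~~~~~~~~~
~~~~~~~~~
~~~~~~~~~
~~~+>~~~~
~~~+~+~~~
~~~~++~~~
~~~~~~~~~
~~~~~~~~~
~~~~~~~~~
gen 8: ~~~~~~~~~
~~~~~~~~~
~~~~~~~~~
~~~++~~~~
~~~+v+~~~
~~~~++~~~
~~~~~~~~~
~~~~~~~~~
~~~~~~~~~
gen 9: ~~~~~~~~~
~~~~~~~~~
~~~~~~~~~
~~~++~~~~
~~~<++~~~
~~~~++~~~
~~~~~~~~~
~~~~~~~~~
~~~~~~~~~
gen 10: ~~~~~~~~~
~~~~~~~~~
~~~~~~~~~
~~~++~~~~
~~~~++~~~
~~~v++~~~
~~~~~~~~~
~~~~~~~~~
~~~~~~~~~
gen 11: ~~~~~~~~~
~~~~~~~~~
~~~~~~~~~
~~~++~~~~
~~~~++~~~
~~<+++~~~
~~~~~~~~~
~~~~~~~~~
~~~~~~~~~
gen 12: ~~~~~~~~~
~~~~~~~~~
~~~~~~~~~
~~~++~~~~
~~^~++~~~
~~++++~~~
~~~~~~~~~
~~~~~~~~~
~~~~~~~~~
gen 13: ~~~~~~~~~
~~~~~~~~~
~~~~~~~~~
~~~++~~~~
~~+>++~~~
~~++++~~~
~~~~~~~~~
~~~~~~~~~
~~~~~~~~~
gen 14: ~~~~~~~~~
~~~~~~~~~
~~~~~~~~~
~~~++~~~~
~~++++~~~
~~+v++~~~
~~~~~~~~~
~~~~~~~~~
~~~~~~~~~
gen 15: ~~~~~~~~~
~~~~~~~~~
~~~~~~~~~
~~~++~~~~
~~++++~~~
~~+~>+~~~
~~~~~~~~~
~~~~~~~~~
~~~~~~~~~
gen 16: ~~~~~~~~~
~~~~~~~~~
~~~~~~~~~
~~~++~~~~
~~++^+~~~
~~+~~+~~~
~~~~~~~~~
~~~~~~~~~
~~~~~~~~~
gen 17: ~~~~~~~~~
~~~~~~~~~
~~~~~~~~~
~~~++~~~~
~~+<~+~~~
~~+~~+~~~
~~~~~~~~~
~~~~~~~~~
~~~~~~~~~
gen 18: ~~~~~~~~~
~~~~~~~~~
~~~~~~~~~
~~~++~~~~
~~+~~+~~~
~~+v~+~~~
~~~~~~~~~
~~~~~~~~~
~~~~~~~~~
gen 19: ~~~~~~~~~
~~~~~~~~~
~~~~~~~~~
~~~++~~~~
~~+~~+~~~
~~<+~+~~~
~~~~~~~~~
~~~~~~~~~
~~~~~~~~~
gen 20: ~~~~~~~~~
~~~~~~~~~
~~~~~~~~~
~~~++~~~~
~~+~~+~~~
~~~+~+~~~
~~v~~~~~~
~~~~~~~~~
~~~~~~~~~
gen 21: ~~~~~~~~~
~~~~~~~~~
~~~~~~~~~
~~~++~~~~
~~+~~+~~~
~~~+~+~~~
~<+~~~~~~
~~~~~~~~~
~~~~~~~~~
gen 22: ~~~~~~~~~
~~~~~~~~~
~~~~~~~~~
~~~++~~~~
~~+~~+~~~
~^~+~+~~~
~++~~~~~~
~~~~~~~~~
~~~~~~~~~
gen 23: ~~~~~~~~~
~~~~~~~~~
~~~~~~~~~
~~~++~~~~
~~+~~+~~~
~+>+~+~~~
~++~~~~~~
~~~~~~~~~
~~~~~~~~~
gen 24: ~~~~~~~~~
~~~~~~~~~
~~~~~~~~~
~~~++~~~~
~~+~~+~~~
~+++~+~~~
~+v~~~~~~
~~~~~~~~~
~~~~~~~~~
gen 25: ~~~~~~~~~
~~~~~~~~~
~~~~~~~~~
~~~++~~~~
~~+~~+~~~
~+++~+~~~
~+~>~~~~~
~~~~~~~~~
~~~~~~~~~
gen 26: ~~~~~~~~~
~~~~~~~~~
~~~~~~~~~
~~~++~~~~
~~+~~+~~~
~+++~+~~~
~+~+~~~~~
~~~v~~~~~
~~~~~~~~~
gen 27: ~~~~~~~~~
~~~~~~~~~
~~~~~~~~~
~~~++~~~~
~~+~~+~~~
~+++~+~~~
~+~+~~~~~
~~<+~~~~~
~~~~~~~~~
gen 28: ~~~~~~~~~
~~~~~~~~~
~~~~~~~~~
~~~++~~~~
~~+~~+~~~
~+++~+~~~
~+^+~~~~~
~~++~~~~~
~~~~~~~~~
gen 29: ~~~~~~~~~
~~~~~~~~~
~~~~~~~~~
~~~++~~~~
~~+~~+~~~
~+++~+~~~
~++>~~~~~
~~++~~~~~
~~~~~~~~~
gen 30: ~~~~~~~~~
~~~~~~~~~
~~~~~~~~~
~~~++~~~~
~~+~~+~~~
~++^~+~~~
~++~~~~~~
~~++~~~~~
~~~~~~~~~

5,3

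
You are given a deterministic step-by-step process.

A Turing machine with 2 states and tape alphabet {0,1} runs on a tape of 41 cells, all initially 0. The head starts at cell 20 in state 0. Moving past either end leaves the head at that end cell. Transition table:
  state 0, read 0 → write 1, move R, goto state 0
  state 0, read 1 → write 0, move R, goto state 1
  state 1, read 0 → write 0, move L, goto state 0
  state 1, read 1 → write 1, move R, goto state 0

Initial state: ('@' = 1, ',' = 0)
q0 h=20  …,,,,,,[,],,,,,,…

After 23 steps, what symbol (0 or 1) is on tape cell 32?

[0] q0 h=20  …,,,,,,[,],,,,,,…
[1] q0 h=21  …,,,,,@[,],,,,,,…
[2] q0 h=22  …,,,,@@[,],,,,,,…
[3] q0 h=23  …,,,@@@[,],,,,,,…
[4] q0 h=24  …,,@@@@[,],,,,,,…
[5] q0 h=25  …,@@@@@[,],,,,,,…
[6] q0 h=26  …@@@@@@[,],,,,,,…
[7] q0 h=27  …@@@@@@[,],,,,,,…
[8] q0 h=28  …@@@@@@[,],,,,,,…
[9] q0 h=29  …@@@@@@[,],,,,,,…
[10] q0 h=30  …@@@@@@[,],,,,,,…
[11] q0 h=31  …@@@@@@[,],,,,,,…
[12] q0 h=32  …@@@@@@[,],,,,,,…
[13] q0 h=33  …@@@@@@[,],,,,,,…
[14] q0 h=34  …@@@@@@[,],,,,,,|
[15] q0 h=35  …@@@@@@[,],,,,,|
[16] q0 h=36  …@@@@@@[,],,,,|
[17] q0 h=37  …@@@@@@[,],,,|
[18] q0 h=38  …@@@@@@[,],,|
[19] q0 h=39  …@@@@@@[,],|
[20] q0 h=40  …@@@@@@[,]|
[21] q0 h=40  …@@@@@@[@]|
[22] q1 h=40  …@@@@@@[,]|
[23] q0 h=39  …@@@@@@[@],|

1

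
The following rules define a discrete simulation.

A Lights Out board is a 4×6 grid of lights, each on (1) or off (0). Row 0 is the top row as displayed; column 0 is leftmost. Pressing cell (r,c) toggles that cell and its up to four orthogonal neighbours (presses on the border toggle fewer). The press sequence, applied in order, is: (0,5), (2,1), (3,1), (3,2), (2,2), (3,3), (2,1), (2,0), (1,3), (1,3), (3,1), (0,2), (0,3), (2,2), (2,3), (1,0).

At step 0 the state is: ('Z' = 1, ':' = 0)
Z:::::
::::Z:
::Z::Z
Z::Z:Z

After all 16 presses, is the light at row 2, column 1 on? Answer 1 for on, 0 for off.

t=0: Z:::::
::::Z:
::Z::Z
Z::Z:Z
t=1: Z:::ZZ
::::ZZ
::Z::Z
Z::Z:Z
t=2: Z:::ZZ
:Z::ZZ
ZZ:::Z
ZZ:Z:Z
t=3: Z:::ZZ
:Z::ZZ
Z::::Z
::ZZ:Z
t=4: Z:::ZZ
:Z::ZZ
Z:Z::Z
:Z:::Z
t=5: Z:::ZZ
:ZZ:ZZ
ZZ:Z:Z
:ZZ::Z
t=6: Z:::ZZ
:ZZ:ZZ
ZZ:::Z
:Z:ZZZ
t=7: Z:::ZZ
::Z:ZZ
::Z::Z
:::ZZZ
t=8: Z:::ZZ
Z:Z:ZZ
ZZZ::Z
Z::ZZZ
t=9: Z::ZZZ
Z::Z:Z
ZZZZ:Z
Z::ZZZ
t=10: Z:::ZZ
Z:Z:ZZ
ZZZ::Z
Z::ZZZ
t=11: Z:::ZZ
Z:Z:ZZ
Z:Z::Z
:ZZZZZ
t=12: ZZZZZZ
Z:::ZZ
Z:Z::Z
:ZZZZZ
t=13: ZZ:::Z
Z::ZZZ
Z:Z::Z
:ZZZZZ
t=14: ZZ:::Z
Z:ZZZZ
ZZ:Z:Z
:Z:ZZZ
t=15: ZZ:::Z
Z:Z:ZZ
ZZZ:ZZ
:Z::ZZ
t=16: :Z:::Z
:ZZ:ZZ
:ZZ:ZZ
:Z::ZZ

1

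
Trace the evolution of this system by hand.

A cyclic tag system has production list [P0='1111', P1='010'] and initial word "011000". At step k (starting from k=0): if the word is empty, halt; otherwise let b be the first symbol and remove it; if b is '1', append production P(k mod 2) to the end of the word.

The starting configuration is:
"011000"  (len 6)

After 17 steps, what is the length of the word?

17

step 0: "011000"  (len 6)
step 1: "11000"  (len 5)
step 2: "1000010"  (len 7)
step 3: "0000101111"  (len 10)
step 4: "000101111"  (len 9)
step 5: "00101111"  (len 8)
step 6: "0101111"  (len 7)
step 7: "101111"  (len 6)
step 8: "01111010"  (len 8)
step 9: "1111010"  (len 7)
step 10: "111010010"  (len 9)
step 11: "110100101111"  (len 12)
step 12: "10100101111010"  (len 14)
step 13: "01001011110101111"  (len 17)
step 14: "1001011110101111"  (len 16)
step 15: "0010111101011111111"  (len 19)
step 16: "010111101011111111"  (len 18)
step 17: "10111101011111111"  (len 17)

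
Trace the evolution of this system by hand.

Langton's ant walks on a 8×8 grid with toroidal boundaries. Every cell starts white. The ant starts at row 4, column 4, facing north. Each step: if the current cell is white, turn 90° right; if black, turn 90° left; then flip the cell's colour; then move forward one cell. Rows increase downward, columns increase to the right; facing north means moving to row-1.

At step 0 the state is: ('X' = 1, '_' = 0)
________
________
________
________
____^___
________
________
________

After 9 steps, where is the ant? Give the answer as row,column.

gen 0: ________
________
________
________
____^___
________
________
________
gen 1: ________
________
________
________
____X>__
________
________
________
gen 2: ________
________
________
________
____XX__
_____v__
________
________
gen 3: ________
________
________
________
____XX__
____<X__
________
________
gen 4: ________
________
________
________
____^X__
____XX__
________
________
gen 5: ________
________
________
________
___<_X__
____XX__
________
________
gen 6: ________
________
________
___^____
___X_X__
____XX__
________
________
gen 7: ________
________
________
___X>___
___X_X__
____XX__
________
________
gen 8: ________
________
________
___XX___
___XvX__
____XX__
________
________
gen 9: ________
________
________
___XX___
___<XX__
____XX__
________
________

4,3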